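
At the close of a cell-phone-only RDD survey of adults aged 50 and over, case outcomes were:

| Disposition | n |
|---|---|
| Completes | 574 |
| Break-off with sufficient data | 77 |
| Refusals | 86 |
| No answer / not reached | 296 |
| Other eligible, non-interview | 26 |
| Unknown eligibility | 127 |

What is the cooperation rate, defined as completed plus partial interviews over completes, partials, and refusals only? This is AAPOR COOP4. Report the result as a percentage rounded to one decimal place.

Num → 574 + 77 = 651
Base → 574 + 77 + 86 = 737
COOP4 = 651 / 737 = 0.8833

88.3%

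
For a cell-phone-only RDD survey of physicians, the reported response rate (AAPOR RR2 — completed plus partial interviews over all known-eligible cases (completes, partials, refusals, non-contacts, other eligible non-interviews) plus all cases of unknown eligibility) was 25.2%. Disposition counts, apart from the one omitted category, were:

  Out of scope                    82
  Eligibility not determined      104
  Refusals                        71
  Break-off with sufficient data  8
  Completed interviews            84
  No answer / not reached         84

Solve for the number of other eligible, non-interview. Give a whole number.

14

Top → 84 + 8 = 92
RR2 = 92 / D = 0.252
D = 92 / 0.252 = 365.1
Remaining denominator categories sum to 351
other eligible, non-interview = 365.1 − 351 ≈ 14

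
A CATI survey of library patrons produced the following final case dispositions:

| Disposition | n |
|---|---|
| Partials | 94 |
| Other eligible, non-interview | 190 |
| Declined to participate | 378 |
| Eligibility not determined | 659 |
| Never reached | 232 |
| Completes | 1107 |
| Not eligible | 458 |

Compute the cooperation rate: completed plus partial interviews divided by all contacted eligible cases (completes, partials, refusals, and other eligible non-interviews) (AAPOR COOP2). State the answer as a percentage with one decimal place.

67.9%

Numerator: 1107 + 94 = 1201
Base: 1107 + 94 + 378 + 190 = 1769
COOP2 = 1201 / 1769 = 0.6789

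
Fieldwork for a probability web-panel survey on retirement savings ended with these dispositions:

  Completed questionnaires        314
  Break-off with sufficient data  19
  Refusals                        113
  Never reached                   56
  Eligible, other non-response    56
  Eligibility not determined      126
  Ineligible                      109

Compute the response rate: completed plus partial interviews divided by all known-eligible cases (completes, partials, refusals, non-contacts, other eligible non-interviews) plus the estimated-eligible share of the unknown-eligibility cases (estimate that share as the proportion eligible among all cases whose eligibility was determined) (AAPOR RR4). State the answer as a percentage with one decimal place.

Num: 314 + 19 = 333
Determined eligible: 314 + 19 + 113 + 56 + 56 = 558
e = 558 / (558 + 109) = 558 / 667 = 0.8366
Estimated eligible among unknowns: 0.8366 × 126 = 105.41
Base: 558 + 105.41 = 663.41
RR4 = 333 / 663.41 = 0.5020

50.2%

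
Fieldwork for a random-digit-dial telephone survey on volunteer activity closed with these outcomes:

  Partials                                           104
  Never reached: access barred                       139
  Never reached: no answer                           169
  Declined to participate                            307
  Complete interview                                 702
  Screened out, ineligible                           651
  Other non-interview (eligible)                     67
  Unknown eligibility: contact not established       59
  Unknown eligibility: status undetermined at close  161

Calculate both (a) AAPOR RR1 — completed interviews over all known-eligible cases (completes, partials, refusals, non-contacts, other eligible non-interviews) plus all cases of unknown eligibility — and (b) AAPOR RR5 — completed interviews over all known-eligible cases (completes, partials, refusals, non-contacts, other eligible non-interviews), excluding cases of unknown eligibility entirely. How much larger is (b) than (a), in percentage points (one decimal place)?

6.1

No contact after all attempts = 169 + 139 = 308
Unknown eligibility = 59 + 161 = 220
Numerator = 702
Base = 702 + 104 + 307 + 308 + 67 + 220 = 1708
RR1 = 702 / 1708 = 0.4110
Base = 702 + 104 + 307 + 308 + 67 = 1488
RR5 = 702 / 1488 = 0.4718
Difference = 47.18 − 41.10 = 6.08 percentage points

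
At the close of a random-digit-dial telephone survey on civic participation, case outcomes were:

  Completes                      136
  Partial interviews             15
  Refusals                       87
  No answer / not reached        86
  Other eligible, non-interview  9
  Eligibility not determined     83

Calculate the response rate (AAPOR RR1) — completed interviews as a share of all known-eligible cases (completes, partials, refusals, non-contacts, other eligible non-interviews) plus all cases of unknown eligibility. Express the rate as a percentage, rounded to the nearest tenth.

32.7%

Top = 136
Denom = 136 + 15 + 87 + 86 + 9 + 83 = 416
RR1 = 136 / 416 = 0.3269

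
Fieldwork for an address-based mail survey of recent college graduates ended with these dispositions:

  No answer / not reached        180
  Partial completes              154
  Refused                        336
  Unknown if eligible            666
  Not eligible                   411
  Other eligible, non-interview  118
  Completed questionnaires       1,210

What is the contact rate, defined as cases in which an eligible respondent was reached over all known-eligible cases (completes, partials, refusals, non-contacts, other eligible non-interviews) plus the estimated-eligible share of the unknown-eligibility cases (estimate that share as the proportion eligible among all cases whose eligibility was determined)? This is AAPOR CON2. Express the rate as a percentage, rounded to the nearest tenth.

Top → 1210 + 154 + 336 + 118 = 1818
Known eligible → 1210 + 154 + 336 + 180 + 118 = 1998
e = 1998 / (1998 + 411) = 1998 / 2409 = 0.8294
e × U → 0.8294 × 666 = 552.38
Base → 1998 + 552.38 = 2550.38
CON2 = 1818 / 2550.38 = 0.7128

71.3%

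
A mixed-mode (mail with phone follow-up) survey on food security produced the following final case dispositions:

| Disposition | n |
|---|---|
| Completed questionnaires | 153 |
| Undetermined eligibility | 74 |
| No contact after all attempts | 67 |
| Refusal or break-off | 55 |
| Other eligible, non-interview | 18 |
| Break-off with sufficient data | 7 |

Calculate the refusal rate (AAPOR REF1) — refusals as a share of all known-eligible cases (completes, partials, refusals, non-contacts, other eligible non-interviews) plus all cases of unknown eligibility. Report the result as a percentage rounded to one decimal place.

Numerator = 55
Denom = 153 + 7 + 55 + 67 + 18 + 74 = 374
REF1 = 55 / 374 = 0.1471

14.7%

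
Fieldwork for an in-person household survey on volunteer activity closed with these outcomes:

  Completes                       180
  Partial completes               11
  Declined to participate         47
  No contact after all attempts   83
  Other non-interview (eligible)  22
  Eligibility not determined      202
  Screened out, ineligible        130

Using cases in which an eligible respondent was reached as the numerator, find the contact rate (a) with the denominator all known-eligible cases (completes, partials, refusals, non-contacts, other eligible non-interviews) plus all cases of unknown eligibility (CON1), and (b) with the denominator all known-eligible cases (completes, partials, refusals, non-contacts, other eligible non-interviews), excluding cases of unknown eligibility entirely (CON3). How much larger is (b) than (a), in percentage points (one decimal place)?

28.1

Numerator: 180 + 11 + 47 + 22 = 260
Denom: 180 + 11 + 47 + 83 + 22 + 202 = 545
CON1 = 260 / 545 = 0.4771
Denom: 180 + 11 + 47 + 83 + 22 = 343
CON3 = 260 / 343 = 0.7580
Difference = 75.80 − 47.71 = 28.09 percentage points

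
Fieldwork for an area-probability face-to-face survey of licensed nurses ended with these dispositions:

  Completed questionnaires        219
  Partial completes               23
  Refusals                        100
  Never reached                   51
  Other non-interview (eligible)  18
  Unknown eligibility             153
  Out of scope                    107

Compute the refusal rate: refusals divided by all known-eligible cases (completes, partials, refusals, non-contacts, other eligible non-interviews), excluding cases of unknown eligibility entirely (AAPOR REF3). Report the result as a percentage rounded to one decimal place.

24.3%

Numerator → 100
Base → 219 + 23 + 100 + 51 + 18 = 411
REF3 = 100 / 411 = 0.2433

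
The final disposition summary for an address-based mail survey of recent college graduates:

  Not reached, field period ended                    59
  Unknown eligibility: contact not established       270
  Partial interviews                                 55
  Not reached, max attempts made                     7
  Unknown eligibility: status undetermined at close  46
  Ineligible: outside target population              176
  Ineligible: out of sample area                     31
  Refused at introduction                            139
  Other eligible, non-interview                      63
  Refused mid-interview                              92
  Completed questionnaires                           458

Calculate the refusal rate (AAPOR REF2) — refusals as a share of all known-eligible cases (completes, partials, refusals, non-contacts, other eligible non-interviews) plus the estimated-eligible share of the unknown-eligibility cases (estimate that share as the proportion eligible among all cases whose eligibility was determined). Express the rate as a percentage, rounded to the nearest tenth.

Refused = 139 + 92 = 231
Non-contacts = 59 + 7 = 66
Unknown eligibility = 270 + 46 = 316
Out of scope = 176 + 31 = 207
Numerator = 231
Eligible (known) = 458 + 55 + 231 + 66 + 63 = 873
e = 873 / (873 + 207) = 873 / 1080 = 0.8083
Eligible share of unknowns = 0.8083 × 316 = 255.42
Base = 873 + 255.42 = 1128.42
REF2 = 231 / 1128.42 = 0.2047

20.5%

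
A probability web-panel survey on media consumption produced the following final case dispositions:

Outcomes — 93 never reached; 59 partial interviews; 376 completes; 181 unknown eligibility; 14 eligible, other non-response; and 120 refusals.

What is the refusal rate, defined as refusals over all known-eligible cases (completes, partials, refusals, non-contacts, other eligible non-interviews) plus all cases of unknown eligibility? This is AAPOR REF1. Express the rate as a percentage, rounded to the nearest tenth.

14.2%

Numerator → 120
Base → 376 + 59 + 120 + 93 + 14 + 181 = 843
REF1 = 120 / 843 = 0.1423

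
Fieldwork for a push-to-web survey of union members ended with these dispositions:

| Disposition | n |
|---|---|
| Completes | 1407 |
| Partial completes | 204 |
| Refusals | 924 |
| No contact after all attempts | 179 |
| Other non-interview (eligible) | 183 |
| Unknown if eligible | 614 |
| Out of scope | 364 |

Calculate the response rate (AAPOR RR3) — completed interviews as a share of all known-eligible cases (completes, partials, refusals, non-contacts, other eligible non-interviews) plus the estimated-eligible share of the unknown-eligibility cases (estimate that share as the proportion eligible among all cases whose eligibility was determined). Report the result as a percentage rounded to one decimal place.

Top: 1407
Determined eligible: 1407 + 204 + 924 + 179 + 183 = 2897
e = 2897 / (2897 + 364) = 2897 / 3261 = 0.8884
Estimated eligible among unknowns: 0.8884 × 614 = 545.48
Base: 2897 + 545.48 = 3442.48
RR3 = 1407 / 3442.48 = 0.4087

40.9%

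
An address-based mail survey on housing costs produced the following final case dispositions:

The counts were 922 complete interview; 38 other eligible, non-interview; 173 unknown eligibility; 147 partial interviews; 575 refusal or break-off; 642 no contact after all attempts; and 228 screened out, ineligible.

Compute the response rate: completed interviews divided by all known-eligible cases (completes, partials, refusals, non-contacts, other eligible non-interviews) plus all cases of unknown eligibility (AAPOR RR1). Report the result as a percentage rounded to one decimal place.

Num: 922
Base: 922 + 147 + 575 + 642 + 38 + 173 = 2497
RR1 = 922 / 2497 = 0.3692

36.9%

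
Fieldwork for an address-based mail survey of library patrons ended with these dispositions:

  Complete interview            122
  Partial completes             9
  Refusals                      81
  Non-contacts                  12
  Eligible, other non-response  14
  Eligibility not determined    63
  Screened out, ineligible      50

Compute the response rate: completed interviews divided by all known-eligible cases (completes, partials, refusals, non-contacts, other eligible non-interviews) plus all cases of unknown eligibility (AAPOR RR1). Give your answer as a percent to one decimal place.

40.5%

Num → 122
Denominator → 122 + 9 + 81 + 12 + 14 + 63 = 301
RR1 = 122 / 301 = 0.4053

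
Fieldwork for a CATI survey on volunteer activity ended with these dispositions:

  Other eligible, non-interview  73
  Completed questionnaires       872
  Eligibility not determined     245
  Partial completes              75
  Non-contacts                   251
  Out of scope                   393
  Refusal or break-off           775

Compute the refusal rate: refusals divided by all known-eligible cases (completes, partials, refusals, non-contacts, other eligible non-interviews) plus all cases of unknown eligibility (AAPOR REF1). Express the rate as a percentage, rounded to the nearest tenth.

33.8%

Numerator: 775
Denom: 872 + 75 + 775 + 251 + 73 + 245 = 2291
REF1 = 775 / 2291 = 0.3383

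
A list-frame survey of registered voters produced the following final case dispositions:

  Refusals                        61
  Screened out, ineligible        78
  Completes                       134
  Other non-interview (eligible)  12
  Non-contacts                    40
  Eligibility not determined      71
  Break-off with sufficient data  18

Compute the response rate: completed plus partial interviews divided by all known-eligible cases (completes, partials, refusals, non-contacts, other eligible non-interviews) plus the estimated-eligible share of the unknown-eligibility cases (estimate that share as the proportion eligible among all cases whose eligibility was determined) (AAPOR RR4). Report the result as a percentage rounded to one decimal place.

Numerator → 134 + 18 = 152
Eligible (known) → 134 + 18 + 61 + 40 + 12 = 265
e = 265 / (265 + 78) = 265 / 343 = 0.7726
Estimated eligible among unknowns → 0.7726 × 71 = 54.85
Base → 265 + 54.85 = 319.85
RR4 = 152 / 319.85 = 0.4752

47.5%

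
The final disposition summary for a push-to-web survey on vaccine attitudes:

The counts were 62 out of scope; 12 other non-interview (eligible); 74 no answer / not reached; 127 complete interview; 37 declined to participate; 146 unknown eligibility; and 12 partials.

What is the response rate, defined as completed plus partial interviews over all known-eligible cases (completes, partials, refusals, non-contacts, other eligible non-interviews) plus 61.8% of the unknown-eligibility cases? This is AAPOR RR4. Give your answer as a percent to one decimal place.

Num → 127 + 12 = 139
Determined eligible → 127 + 12 + 37 + 74 + 12 = 262
Estimated eligible among unknowns → 0.6180 × 146 = 90.23
Base → 262 + 90.23 = 352.23
RR4 = 139 / 352.23 = 0.3946

39.5%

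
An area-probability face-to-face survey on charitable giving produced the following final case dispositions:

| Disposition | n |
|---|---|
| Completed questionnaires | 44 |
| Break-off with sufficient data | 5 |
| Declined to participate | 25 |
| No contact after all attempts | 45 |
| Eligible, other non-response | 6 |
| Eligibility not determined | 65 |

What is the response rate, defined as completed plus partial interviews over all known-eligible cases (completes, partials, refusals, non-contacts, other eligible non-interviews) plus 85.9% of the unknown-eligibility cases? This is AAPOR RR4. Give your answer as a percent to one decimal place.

Num → 44 + 5 = 49
Determined eligible → 44 + 5 + 25 + 45 + 6 = 125
Estimated eligible among unknowns → 0.8590 × 65 = 55.84
Denominator → 125 + 55.84 = 180.84
RR4 = 49 / 180.84 = 0.2710

27.1%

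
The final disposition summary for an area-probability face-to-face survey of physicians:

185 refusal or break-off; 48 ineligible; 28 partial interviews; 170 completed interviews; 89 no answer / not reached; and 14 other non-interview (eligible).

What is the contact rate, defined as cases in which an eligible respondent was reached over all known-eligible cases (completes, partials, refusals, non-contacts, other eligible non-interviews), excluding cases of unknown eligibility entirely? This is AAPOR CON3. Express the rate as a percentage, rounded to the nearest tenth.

Top → 170 + 28 + 185 + 14 = 397
Denominator → 170 + 28 + 185 + 89 + 14 = 486
CON3 = 397 / 486 = 0.8169

81.7%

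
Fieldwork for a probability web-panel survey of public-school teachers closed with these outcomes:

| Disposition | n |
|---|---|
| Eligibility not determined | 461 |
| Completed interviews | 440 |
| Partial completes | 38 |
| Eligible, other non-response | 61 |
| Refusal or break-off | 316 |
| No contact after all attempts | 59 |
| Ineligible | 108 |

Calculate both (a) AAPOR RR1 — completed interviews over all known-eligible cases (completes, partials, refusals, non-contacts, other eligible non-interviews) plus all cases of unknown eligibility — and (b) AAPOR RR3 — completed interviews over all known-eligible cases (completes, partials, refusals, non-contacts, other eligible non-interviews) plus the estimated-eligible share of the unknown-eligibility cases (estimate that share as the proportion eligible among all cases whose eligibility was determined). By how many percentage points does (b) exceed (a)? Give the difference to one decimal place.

Top = 440
Base = 440 + 38 + 316 + 59 + 61 + 461 = 1375
RR1 = 440 / 1375 = 0.3200
Eligible (known) = 440 + 38 + 316 + 59 + 61 = 914
e = 914 / (914 + 108) = 914 / 1022 = 0.8943
Eligible share of unknowns = 0.8943 × 461 = 412.27
Base = 914 + 412.27 = 1326.27
RR3 = 440 / 1326.27 = 0.3318
Difference = 33.18 − 32.00 = 1.18 percentage points

1.2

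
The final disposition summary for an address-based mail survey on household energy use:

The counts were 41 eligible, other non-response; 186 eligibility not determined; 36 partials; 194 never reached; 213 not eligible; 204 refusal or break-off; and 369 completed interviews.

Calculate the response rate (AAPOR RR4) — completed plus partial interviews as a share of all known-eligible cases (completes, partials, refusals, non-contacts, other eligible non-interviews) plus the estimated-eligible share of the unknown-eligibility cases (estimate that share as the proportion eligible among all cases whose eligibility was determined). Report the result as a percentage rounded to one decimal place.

Numerator → 369 + 36 = 405
Known eligible → 369 + 36 + 204 + 194 + 41 = 844
e = 844 / (844 + 213) = 844 / 1057 = 0.7985
Estimated eligible among unknowns → 0.7985 × 186 = 148.52
Denom → 844 + 148.52 = 992.52
RR4 = 405 / 992.52 = 0.4081

40.8%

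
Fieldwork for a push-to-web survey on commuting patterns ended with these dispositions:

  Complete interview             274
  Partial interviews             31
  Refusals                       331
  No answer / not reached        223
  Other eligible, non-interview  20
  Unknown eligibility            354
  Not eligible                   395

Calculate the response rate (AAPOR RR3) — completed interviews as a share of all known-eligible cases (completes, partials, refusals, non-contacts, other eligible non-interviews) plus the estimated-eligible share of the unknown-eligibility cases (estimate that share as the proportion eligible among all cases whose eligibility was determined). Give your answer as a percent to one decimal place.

24.4%

Numerator: 274
Eligible (known): 274 + 31 + 331 + 223 + 20 = 879
e = 879 / (879 + 395) = 879 / 1274 = 0.6900
Estimated eligible among unknowns: 0.6900 × 354 = 244.26
Denominator: 879 + 244.26 = 1123.26
RR3 = 274 / 1123.26 = 0.2439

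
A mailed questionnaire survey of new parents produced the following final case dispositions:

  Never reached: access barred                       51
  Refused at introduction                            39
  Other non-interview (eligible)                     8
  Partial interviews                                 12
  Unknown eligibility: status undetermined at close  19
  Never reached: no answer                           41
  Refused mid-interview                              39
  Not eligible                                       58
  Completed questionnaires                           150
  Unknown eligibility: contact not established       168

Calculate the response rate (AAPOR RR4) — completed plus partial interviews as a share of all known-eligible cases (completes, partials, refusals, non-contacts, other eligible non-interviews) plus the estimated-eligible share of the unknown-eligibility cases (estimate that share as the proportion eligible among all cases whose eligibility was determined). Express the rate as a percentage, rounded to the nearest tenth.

Declined to participate = 39 + 39 = 78
Non-contacts = 41 + 51 = 92
Undetermined eligibility = 168 + 19 = 187
Numerator: 150 + 12 = 162
Known eligible: 150 + 12 + 78 + 92 + 8 = 340
e = 340 / (340 + 58) = 340 / 398 = 0.8543
e × U: 0.8543 × 187 = 159.75
Denom: 340 + 159.75 = 499.75
RR4 = 162 / 499.75 = 0.3242

32.4%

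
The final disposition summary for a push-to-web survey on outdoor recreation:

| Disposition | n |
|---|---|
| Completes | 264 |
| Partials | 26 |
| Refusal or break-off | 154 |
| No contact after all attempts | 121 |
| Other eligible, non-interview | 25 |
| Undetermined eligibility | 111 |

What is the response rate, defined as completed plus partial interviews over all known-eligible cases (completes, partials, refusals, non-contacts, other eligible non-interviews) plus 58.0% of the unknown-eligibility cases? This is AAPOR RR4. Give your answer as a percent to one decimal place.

44.3%

Num: 264 + 26 = 290
Known eligible: 264 + 26 + 154 + 121 + 25 = 590
Estimated eligible among unknowns: 0.5800 × 111 = 64.38
Denom: 590 + 64.38 = 654.38
RR4 = 290 / 654.38 = 0.4432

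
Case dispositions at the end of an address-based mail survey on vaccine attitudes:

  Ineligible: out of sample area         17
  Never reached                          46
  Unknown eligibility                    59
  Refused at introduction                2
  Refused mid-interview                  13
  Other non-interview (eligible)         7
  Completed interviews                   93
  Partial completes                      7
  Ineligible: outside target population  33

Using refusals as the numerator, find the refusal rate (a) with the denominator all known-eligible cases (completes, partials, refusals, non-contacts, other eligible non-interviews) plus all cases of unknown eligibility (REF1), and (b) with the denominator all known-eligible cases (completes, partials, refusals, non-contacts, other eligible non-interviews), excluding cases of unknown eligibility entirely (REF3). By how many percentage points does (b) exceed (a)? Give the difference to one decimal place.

Refusal or break-off = 2 + 13 = 15
Out of scope = 33 + 17 = 50
Top = 15
Denominator = 93 + 7 + 15 + 46 + 7 + 59 = 227
REF1 = 15 / 227 = 0.0661
Denominator = 93 + 7 + 15 + 46 + 7 = 168
REF3 = 15 / 168 = 0.0893
Difference = 8.93 − 6.61 = 2.32 percentage points

2.3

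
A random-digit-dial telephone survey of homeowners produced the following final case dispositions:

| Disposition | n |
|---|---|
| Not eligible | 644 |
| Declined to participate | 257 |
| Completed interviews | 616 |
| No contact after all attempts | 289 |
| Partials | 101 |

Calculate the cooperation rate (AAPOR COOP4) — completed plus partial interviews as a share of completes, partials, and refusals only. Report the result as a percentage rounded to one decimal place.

Top → 616 + 101 = 717
Base → 616 + 101 + 257 = 974
COOP4 = 717 / 974 = 0.7361

73.6%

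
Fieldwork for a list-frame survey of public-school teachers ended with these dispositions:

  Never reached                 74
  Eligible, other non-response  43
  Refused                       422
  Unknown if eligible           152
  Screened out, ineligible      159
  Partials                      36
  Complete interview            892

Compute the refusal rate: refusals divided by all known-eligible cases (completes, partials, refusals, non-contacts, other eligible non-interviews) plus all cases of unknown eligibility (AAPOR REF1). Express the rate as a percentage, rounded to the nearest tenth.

26.1%

Numerator → 422
Denom → 892 + 36 + 422 + 74 + 43 + 152 = 1619
REF1 = 422 / 1619 = 0.2607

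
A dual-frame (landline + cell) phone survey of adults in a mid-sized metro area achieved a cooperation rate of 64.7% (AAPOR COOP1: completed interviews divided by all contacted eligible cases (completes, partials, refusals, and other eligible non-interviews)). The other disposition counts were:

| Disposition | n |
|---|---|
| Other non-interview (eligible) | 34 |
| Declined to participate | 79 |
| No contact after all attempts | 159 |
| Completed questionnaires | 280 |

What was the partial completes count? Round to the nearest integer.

COOP1 = 280 / D = 0.647
D = 280 / 0.647 = 432.8
Rest of base = 393
partial completes = 432.8 − 393 ≈ 40

40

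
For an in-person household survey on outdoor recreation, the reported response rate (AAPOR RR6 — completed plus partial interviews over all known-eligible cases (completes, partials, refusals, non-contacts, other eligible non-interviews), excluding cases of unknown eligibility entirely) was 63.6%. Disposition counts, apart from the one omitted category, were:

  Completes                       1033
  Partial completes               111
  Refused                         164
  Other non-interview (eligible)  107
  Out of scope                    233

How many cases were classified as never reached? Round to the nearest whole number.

384

Top = 1033 + 111 = 1144
RR6 = 1144 / D = 0.636
D = 1144 / 0.636 = 1798.7
Rest of base = 1415
never reached = 1798.7 − 1415 ≈ 384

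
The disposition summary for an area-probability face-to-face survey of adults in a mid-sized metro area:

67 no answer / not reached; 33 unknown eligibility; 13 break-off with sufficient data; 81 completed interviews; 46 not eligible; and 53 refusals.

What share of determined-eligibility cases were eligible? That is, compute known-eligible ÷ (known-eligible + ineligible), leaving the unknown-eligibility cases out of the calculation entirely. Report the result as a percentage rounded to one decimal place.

Known eligible → 81 + 13 + 53 + 67 = 214
e = 214 / (214 + 46) = 214 / 260 = 0.8231

82.3%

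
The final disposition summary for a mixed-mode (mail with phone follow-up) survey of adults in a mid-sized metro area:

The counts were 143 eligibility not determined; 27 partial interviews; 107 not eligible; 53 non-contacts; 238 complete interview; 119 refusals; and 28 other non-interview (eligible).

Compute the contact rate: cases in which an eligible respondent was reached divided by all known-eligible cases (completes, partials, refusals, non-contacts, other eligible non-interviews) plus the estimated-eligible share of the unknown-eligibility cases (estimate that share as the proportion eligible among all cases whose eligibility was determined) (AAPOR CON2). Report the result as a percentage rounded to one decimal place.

70.9%

Numerator → 238 + 27 + 119 + 28 = 412
Eligible (known) → 238 + 27 + 119 + 53 + 28 = 465
e = 465 / (465 + 107) = 465 / 572 = 0.8129
e × U → 0.8129 × 143 = 116.24
Denom → 465 + 116.24 = 581.24
CON2 = 412 / 581.24 = 0.7088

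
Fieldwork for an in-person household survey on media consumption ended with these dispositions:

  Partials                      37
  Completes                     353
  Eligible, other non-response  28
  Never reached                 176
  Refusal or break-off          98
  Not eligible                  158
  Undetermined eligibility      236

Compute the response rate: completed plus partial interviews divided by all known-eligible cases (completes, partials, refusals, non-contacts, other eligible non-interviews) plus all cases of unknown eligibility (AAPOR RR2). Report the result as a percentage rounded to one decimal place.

Top → 353 + 37 = 390
Base → 353 + 37 + 98 + 176 + 28 + 236 = 928
RR2 = 390 / 928 = 0.4203

42.0%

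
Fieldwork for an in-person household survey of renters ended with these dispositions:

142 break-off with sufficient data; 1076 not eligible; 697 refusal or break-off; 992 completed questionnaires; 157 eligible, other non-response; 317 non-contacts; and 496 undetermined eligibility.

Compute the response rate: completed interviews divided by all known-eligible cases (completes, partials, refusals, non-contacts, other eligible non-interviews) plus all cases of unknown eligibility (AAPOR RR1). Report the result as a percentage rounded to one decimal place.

35.4%

Numerator: 992
Denominator: 992 + 142 + 697 + 317 + 157 + 496 = 2801
RR1 = 992 / 2801 = 0.3542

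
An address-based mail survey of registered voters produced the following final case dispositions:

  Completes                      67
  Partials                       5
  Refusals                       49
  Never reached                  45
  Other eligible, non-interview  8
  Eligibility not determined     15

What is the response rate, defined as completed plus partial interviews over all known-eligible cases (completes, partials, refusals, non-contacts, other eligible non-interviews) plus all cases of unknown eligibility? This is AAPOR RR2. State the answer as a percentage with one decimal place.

38.1%

Top → 67 + 5 = 72
Denom → 67 + 5 + 49 + 45 + 8 + 15 = 189
RR2 = 72 / 189 = 0.3810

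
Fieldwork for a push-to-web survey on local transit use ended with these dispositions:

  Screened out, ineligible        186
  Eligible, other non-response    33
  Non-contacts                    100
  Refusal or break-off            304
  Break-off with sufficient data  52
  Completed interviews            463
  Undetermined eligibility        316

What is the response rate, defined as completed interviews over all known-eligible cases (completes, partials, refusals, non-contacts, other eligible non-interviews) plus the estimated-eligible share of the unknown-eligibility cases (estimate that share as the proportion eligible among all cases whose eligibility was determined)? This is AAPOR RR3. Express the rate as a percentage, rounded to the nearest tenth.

Top: 463
Determined eligible: 463 + 52 + 304 + 100 + 33 = 952
e = 952 / (952 + 186) = 952 / 1138 = 0.8366
e × U: 0.8366 × 316 = 264.37
Denom: 952 + 264.37 = 1216.37
RR3 = 463 / 1216.37 = 0.3806

38.1%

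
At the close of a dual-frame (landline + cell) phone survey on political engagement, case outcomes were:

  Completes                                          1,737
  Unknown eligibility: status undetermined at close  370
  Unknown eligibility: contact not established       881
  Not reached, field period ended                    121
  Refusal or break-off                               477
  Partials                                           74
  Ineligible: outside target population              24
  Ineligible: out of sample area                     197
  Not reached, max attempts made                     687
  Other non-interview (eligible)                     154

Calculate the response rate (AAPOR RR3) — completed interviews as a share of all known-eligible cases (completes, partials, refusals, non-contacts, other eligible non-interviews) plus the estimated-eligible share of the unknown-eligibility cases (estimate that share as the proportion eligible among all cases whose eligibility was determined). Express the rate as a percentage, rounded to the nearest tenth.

Never reached = 121 + 687 = 808
Unknown if eligible = 881 + 370 = 1251
Not eligible = 24 + 197 = 221
Numerator: 1737
Determined eligible: 1737 + 74 + 477 + 808 + 154 = 3250
e = 3250 / (3250 + 221) = 3250 / 3471 = 0.9363
e × U: 0.9363 × 1251 = 1171.31
Denominator: 3250 + 1171.31 = 4421.31
RR3 = 1737 / 4421.31 = 0.3929

39.3%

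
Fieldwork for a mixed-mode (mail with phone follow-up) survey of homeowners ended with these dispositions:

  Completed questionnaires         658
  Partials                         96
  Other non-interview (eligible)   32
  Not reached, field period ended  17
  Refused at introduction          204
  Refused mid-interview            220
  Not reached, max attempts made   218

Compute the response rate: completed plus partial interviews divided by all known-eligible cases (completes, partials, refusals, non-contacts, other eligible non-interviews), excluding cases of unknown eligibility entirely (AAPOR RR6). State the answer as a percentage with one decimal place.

Refused = 204 + 220 = 424
No answer / not reached = 17 + 218 = 235
Top: 658 + 96 = 754
Base: 658 + 96 + 424 + 235 + 32 = 1445
RR6 = 754 / 1445 = 0.5218

52.2%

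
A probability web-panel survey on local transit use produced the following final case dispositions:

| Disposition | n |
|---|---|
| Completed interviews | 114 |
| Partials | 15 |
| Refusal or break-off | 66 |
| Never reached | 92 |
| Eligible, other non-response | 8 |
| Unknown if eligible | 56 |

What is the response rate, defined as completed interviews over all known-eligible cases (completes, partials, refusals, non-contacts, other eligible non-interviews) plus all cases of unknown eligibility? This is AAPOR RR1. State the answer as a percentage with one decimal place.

32.5%

Num → 114
Denominator → 114 + 15 + 66 + 92 + 8 + 56 = 351
RR1 = 114 / 351 = 0.3248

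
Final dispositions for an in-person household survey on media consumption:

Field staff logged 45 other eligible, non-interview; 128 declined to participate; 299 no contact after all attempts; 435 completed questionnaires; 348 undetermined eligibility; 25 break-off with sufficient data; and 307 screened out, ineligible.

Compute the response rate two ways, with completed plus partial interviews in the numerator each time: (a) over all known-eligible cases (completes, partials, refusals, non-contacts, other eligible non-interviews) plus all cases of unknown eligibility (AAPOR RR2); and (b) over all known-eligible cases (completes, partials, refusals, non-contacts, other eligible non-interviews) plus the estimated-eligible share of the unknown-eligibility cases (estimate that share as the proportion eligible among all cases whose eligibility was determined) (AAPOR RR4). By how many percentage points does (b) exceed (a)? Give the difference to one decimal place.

2.6

Top → 435 + 25 = 460
Denom → 435 + 25 + 128 + 299 + 45 + 348 = 1280
RR2 = 460 / 1280 = 0.3594
Eligible (known) → 435 + 25 + 128 + 299 + 45 = 932
e = 932 / (932 + 307) = 932 / 1239 = 0.7522
Eligible share of unknowns → 0.7522 × 348 = 261.77
Denom → 932 + 261.77 = 1193.77
RR4 = 460 / 1193.77 = 0.3853
Difference = 38.53 − 35.94 = 2.59 percentage points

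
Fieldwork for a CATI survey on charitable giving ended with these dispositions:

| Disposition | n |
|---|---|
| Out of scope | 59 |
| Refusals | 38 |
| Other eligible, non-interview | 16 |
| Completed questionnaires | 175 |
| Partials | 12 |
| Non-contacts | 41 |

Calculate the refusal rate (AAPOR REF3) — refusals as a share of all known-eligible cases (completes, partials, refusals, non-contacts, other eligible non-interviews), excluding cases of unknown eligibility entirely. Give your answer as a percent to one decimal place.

13.5%

Num → 38
Denom → 175 + 12 + 38 + 41 + 16 = 282
REF3 = 38 / 282 = 0.1348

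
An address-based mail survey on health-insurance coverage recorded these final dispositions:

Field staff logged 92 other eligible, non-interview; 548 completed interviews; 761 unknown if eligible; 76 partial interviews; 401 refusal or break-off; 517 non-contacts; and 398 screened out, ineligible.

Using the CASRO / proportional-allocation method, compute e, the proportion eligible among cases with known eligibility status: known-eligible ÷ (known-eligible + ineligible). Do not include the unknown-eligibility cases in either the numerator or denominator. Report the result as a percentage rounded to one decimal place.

Determined eligible → 548 + 76 + 401 + 517 + 92 = 1634
e = 1634 / (1634 + 398) = 1634 / 2032 = 0.8041

80.4%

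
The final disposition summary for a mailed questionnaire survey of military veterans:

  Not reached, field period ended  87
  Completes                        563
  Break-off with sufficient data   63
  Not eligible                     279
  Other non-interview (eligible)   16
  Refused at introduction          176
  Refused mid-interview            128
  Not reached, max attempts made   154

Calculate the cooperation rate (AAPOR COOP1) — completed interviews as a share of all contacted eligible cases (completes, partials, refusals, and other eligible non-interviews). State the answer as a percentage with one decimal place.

Refused = 176 + 128 = 304
No answer / not reached = 87 + 154 = 241
Top → 563
Denom → 563 + 63 + 304 + 16 = 946
COOP1 = 563 / 946 = 0.5951

59.5%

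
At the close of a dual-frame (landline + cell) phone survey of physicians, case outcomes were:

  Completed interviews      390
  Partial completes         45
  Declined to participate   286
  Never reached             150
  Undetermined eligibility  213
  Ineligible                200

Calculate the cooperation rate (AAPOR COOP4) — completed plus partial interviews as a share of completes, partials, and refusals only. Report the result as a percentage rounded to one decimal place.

60.3%

Num: 390 + 45 = 435
Denominator: 390 + 45 + 286 = 721
COOP4 = 435 / 721 = 0.6033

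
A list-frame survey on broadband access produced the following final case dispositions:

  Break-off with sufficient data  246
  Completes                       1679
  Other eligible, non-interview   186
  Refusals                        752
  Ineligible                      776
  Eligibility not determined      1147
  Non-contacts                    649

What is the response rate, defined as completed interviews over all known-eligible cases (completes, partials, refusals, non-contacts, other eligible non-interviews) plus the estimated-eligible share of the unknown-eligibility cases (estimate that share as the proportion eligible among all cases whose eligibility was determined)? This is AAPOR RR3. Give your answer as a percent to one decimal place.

37.7%

Numerator → 1679
Determined eligible → 1679 + 246 + 752 + 649 + 186 = 3512
e = 3512 / (3512 + 776) = 3512 / 4288 = 0.8190
Eligible share of unknowns → 0.8190 × 1147 = 939.39
Denominator → 3512 + 939.39 = 4451.39
RR3 = 1679 / 4451.39 = 0.3772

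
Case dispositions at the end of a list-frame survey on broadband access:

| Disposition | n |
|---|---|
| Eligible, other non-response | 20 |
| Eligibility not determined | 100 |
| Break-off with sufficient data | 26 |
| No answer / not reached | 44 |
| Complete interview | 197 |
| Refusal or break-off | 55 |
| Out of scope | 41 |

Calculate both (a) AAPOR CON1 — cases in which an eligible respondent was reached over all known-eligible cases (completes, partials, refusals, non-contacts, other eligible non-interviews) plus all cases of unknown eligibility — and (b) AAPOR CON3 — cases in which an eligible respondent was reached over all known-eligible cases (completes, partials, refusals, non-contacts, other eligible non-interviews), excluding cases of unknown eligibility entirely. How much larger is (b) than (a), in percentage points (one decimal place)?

Top = 197 + 26 + 55 + 20 = 298
Denominator = 197 + 26 + 55 + 44 + 20 + 100 = 442
CON1 = 298 / 442 = 0.6742
Denominator = 197 + 26 + 55 + 44 + 20 = 342
CON3 = 298 / 342 = 0.8713
Difference = 87.13 − 67.42 = 19.71 percentage points

19.7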